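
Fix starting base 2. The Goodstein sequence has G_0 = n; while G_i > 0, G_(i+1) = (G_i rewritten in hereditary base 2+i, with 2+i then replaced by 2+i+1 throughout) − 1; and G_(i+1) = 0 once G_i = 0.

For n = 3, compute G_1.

i=0: 3 = 2 + 1 (b=2); 2→3: 3 + 1 = 4; 4−1 = 3
i=1: 3 = 3 (b=3); 3→4: 4 = 4; 4−1 = 3

3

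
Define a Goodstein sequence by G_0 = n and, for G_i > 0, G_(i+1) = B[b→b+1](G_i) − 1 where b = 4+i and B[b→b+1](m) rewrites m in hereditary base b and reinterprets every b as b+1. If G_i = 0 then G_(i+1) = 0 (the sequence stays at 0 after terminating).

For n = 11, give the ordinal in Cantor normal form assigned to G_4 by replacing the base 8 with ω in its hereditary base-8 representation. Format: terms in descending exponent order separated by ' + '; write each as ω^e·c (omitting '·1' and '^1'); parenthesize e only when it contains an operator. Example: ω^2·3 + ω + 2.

ω + 7

G_0 = 11. HB_4(11) = 2·4 + 3. Bump = 13. G_1 = 12.
G_1 = 12. HB_5(12) = 2·5 + 2. Bump = 14. G_2 = 13.
G_2 = 13. HB_6(13) = 2·6 + 1. Bump = 15. G_3 = 14.
G_3 = 14. HB_7(14) = 2·7. Bump = 16. G_4 = 15.
G_4 = 15. HB_8(15) = 8 + 7. Bump = 16. G_5 = 15.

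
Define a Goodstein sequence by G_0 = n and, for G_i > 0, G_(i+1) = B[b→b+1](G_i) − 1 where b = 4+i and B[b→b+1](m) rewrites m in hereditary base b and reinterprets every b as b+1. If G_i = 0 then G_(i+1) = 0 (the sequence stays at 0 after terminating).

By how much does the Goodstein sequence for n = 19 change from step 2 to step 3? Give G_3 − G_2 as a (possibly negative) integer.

step 0: 19 = 4^2 + 3; sub 5 for 4: 5^2 + 3; = 28; G_1 = 28−1 = 27
step 1: 27 = 5^2 + 2; sub 6 for 5: 6^2 + 2; = 38; G_2 = 38−1 = 37
step 2: 37 = 6^2 + 1; sub 7 for 6: 7^2 + 1; = 50; G_3 = 50−1 = 49

12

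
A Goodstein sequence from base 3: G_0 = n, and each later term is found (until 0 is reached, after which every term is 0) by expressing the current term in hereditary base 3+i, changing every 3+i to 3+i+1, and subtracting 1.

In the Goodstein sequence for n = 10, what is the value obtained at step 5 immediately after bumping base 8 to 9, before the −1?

10 —HB3→ 3^2 + 1 —bump→ 4^2 + 1 = 17 —(−1)→ 16
16 —HB4→ 4^2 —bump→ 5^2 = 25 —(−1)→ 24
24 —HB5→ 4·5 + 4 —bump→ 4·6 + 4 = 28 —(−1)→ 27
27 —HB6→ 4·6 + 3 —bump→ 4·7 + 3 = 31 —(−1)→ 30
30 —HB7→ 4·7 + 2 —bump→ 4·8 + 2 = 34 —(−1)→ 33
33 —HB8→ 4·8 + 1 —bump→ 4·9 + 1 = 37 —(−1)→ 36

37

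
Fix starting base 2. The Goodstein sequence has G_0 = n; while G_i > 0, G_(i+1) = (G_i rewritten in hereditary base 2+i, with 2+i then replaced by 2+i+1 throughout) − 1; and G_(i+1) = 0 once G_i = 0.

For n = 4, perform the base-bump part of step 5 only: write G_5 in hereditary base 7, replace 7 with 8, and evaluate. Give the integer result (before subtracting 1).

140

G_0 = 4. HB_2(4) = 2^2. Bump = 27. G_1 = 26.
G_1 = 26. HB_3(26) = 2·3^2 + 2·3 + 2. Bump = 42. G_2 = 41.
G_2 = 41. HB_4(41) = 2·4^2 + 2·4 + 1. Bump = 61. G_3 = 60.
G_3 = 60. HB_5(60) = 2·5^2 + 2·5. Bump = 84. G_4 = 83.
G_4 = 83. HB_6(83) = 2·6^2 + 6 + 5. Bump = 110. G_5 = 109.
G_5 = 109. HB_7(109) = 2·7^2 + 7 + 4. Bump = 140. G_6 = 139.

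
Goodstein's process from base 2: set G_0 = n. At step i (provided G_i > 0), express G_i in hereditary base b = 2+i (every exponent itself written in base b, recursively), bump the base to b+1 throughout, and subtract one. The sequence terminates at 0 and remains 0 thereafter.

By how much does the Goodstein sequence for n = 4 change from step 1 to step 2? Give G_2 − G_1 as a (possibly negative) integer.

G_0=4  [base 2] 2^2  →[2↦3]→  3^3 = 27  −1 ⇒ G_1=26
G_1=26  [base 3] 2·3^2 + 2·3 + 2  →[3↦4]→  2·4^2 + 2·4 + 2 = 42  −1 ⇒ G_2=41

15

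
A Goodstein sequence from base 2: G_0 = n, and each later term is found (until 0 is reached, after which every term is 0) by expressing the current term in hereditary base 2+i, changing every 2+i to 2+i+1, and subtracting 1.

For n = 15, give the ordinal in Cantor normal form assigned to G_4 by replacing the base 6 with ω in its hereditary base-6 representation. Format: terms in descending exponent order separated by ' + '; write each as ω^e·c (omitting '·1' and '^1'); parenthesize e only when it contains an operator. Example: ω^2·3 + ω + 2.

ω^(ω + 1) + ω^ω + 1

15 —HB2→ 2^(2 + 1) + 2^2 + 2 + 1 —bump→ 3^(3 + 1) + 3^3 + 3 + 1 = 112 —(−1)→ 111
111 —HB3→ 3^(3 + 1) + 3^3 + 3 —bump→ 4^(4 + 1) + 4^4 + 4 = 1284 —(−1)→ 1283
1283 —HB4→ 4^(4 + 1) + 4^4 + 3 —bump→ 5^(5 + 1) + 5^5 + 3 = 18753 —(−1)→ 18752
18752 —HB5→ 5^(5 + 1) + 5^5 + 2 —bump→ 6^(6 + 1) + 6^6 + 2 = 326594 —(−1)→ 326593
326593 —HB6→ 6^(6 + 1) + 6^6 + 1 —bump→ 7^(7 + 1) + 7^7 + 1 = 6588345 —(−1)→ 6588344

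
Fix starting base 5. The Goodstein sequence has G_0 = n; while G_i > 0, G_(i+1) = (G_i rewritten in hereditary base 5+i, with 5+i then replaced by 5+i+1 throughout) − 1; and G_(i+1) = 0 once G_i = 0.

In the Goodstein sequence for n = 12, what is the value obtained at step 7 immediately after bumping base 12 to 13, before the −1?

[0] 12 ≡ 2·5 + 2 (base 5). Lift 6: 14. −1: 13.
[1] 13 ≡ 2·6 + 1 (base 6). Lift 7: 15. −1: 14.
[2] 14 ≡ 2·7 (base 7). Lift 8: 16. −1: 15.
[3] 15 ≡ 8 + 7 (base 8). Lift 9: 16. −1: 15.
[4] 15 ≡ 9 + 6 (base 9). Lift 10: 16. −1: 15.
[5] 15 ≡ 10 + 5 (base 10). Lift 11: 16. −1: 15.
[6] 15 ≡ 11 + 4 (base 11). Lift 12: 16. −1: 15.
[7] 15 ≡ 12 + 3 (base 12). Lift 13: 16. −1: 15.

16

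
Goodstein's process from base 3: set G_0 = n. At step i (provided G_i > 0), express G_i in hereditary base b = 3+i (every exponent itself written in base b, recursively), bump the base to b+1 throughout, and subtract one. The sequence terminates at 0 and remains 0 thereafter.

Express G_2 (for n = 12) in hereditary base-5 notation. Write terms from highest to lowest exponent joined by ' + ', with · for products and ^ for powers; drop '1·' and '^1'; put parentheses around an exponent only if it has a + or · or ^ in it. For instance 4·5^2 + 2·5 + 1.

(0) 12|_3 = 3^2 + 3 ↦ 4^2 + 4|_4 = 20 ⇒ 19
(1) 19|_4 = 4^2 + 3 ↦ 5^2 + 3|_5 = 28 ⇒ 27
(2) 27|_5 = 5^2 + 2 ↦ 6^2 + 2|_6 = 38 ⇒ 37

5^2 + 2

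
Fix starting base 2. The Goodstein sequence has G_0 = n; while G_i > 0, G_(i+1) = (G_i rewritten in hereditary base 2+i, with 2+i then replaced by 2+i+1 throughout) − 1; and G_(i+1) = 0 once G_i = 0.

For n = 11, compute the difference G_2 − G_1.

943

i=0: 11 = 2^(2 + 1) + 2 + 1 (b=2); 2→3: 3^(3 + 1) + 3 + 1 = 85; 85−1 = 84
i=1: 84 = 3^(3 + 1) + 3 (b=3); 3→4: 4^(4 + 1) + 4 = 1028; 1028−1 = 1027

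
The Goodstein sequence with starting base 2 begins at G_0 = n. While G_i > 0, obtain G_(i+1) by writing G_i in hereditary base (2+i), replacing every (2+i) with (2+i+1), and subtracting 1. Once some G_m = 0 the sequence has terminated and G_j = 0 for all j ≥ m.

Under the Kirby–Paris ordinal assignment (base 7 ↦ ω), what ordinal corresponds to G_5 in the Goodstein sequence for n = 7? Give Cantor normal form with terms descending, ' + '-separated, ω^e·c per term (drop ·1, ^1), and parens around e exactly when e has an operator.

G_0=7  [base 2] 2^2 + 2 + 1  →[2↦3]→  3^3 + 3 + 1 = 31  −1 ⇒ G_1=30
G_1=30  [base 3] 3^3 + 3  →[3↦4]→  4^4 + 4 = 260  −1 ⇒ G_2=259
G_2=259  [base 4] 4^4 + 3  →[4↦5]→  5^5 + 3 = 3128  −1 ⇒ G_3=3127
G_3=3127  [base 5] 5^5 + 2  →[5↦6]→  6^6 + 2 = 46658  −1 ⇒ G_4=46657
G_4=46657  [base 6] 6^6 + 1  →[6↦7]→  7^7 + 1 = 823544  −1 ⇒ G_5=823543
G_5=823543  [base 7] 7^7  →[7↦8]→  8^8 = 16777216  −1 ⇒ G_6=16777215

ω^ω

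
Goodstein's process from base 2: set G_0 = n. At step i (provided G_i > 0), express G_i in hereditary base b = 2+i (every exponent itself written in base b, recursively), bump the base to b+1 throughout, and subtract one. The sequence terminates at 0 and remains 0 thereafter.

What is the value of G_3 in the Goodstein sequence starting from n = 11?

11 —HB2→ 2^(2 + 1) + 2 + 1 —bump→ 3^(3 + 1) + 3 + 1 = 85 —(−1)→ 84
84 —HB3→ 3^(3 + 1) + 3 —bump→ 4^(4 + 1) + 4 = 1028 —(−1)→ 1027
1027 —HB4→ 4^(4 + 1) + 3 —bump→ 5^(5 + 1) + 3 = 15628 —(−1)→ 15627
15627 —HB5→ 5^(5 + 1) + 2 —bump→ 6^(6 + 1) + 2 = 279938 —(−1)→ 279937

15627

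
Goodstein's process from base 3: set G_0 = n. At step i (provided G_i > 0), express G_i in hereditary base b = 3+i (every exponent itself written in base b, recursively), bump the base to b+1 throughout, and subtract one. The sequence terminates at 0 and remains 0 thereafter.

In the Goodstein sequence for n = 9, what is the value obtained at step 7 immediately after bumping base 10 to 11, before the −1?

27

base 3: 9 = 3^2; at 4: 4^2 = 16; next = 15
base 4: 15 = 3·4 + 3; at 5: 3·5 + 3 = 18; next = 17
base 5: 17 = 3·5 + 2; at 6: 3·6 + 2 = 20; next = 19
base 6: 19 = 3·6 + 1; at 7: 3·7 + 1 = 22; next = 21
base 7: 21 = 3·7; at 8: 3·8 = 24; next = 23
base 8: 23 = 2·8 + 7; at 9: 2·9 + 7 = 25; next = 24
base 9: 24 = 2·9 + 6; at 10: 2·10 + 6 = 26; next = 25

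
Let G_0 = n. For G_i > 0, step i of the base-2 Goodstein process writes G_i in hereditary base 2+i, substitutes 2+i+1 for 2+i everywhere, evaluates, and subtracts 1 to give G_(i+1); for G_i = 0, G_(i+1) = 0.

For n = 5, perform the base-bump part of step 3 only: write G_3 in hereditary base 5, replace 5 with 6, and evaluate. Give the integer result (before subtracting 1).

776

G_0 = 5. HB_2(5) = 2^2 + 1. Bump = 28. G_1 = 27.
G_1 = 27. HB_3(27) = 3^3. Bump = 256. G_2 = 255.
G_2 = 255. HB_4(255) = 3·4^3 + 3·4^2 + 3·4 + 3. Bump = 468. G_3 = 467.
G_3 = 467. HB_5(467) = 3·5^3 + 3·5^2 + 3·5 + 2. Bump = 776. G_4 = 775.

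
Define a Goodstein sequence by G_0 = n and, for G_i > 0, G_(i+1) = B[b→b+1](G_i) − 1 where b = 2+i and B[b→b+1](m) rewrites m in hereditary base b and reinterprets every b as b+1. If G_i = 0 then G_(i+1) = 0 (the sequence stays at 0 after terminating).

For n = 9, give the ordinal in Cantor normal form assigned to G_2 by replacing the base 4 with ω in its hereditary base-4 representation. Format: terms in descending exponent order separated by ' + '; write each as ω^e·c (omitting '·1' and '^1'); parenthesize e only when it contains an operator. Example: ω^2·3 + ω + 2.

i=0: 9 = 2^(2 + 1) + 1 (b=2); 2→3: 3^(3 + 1) + 1 = 82; 82−1 = 81
i=1: 81 = 3^(3 + 1) (b=3); 3→4: 4^(4 + 1) = 1024; 1024−1 = 1023
i=2: 1023 = 3·4^4 + 3·4^3 + 3·4^2 + 3·4 + 3 (b=4); 4→5: 3·5^5 + 3·5^3 + 3·5^2 + 3·5 + 3 = 9843; 9843−1 = 9842

ω^ω·3 + ω^3·3 + ω^2·3 + ω·3 + 3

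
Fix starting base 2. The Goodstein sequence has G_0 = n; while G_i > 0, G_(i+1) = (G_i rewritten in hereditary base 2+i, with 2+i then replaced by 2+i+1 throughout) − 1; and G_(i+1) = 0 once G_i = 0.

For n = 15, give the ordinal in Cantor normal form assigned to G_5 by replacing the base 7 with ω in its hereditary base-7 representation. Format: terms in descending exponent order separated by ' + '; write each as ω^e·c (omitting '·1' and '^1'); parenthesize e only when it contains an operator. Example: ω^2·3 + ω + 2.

ω^(ω + 1) + ω^ω

G_0 = 15. HB_2(15) = 2^(2 + 1) + 2^2 + 2 + 1. Bump = 112. G_1 = 111.
G_1 = 111. HB_3(111) = 3^(3 + 1) + 3^3 + 3. Bump = 1284. G_2 = 1283.
G_2 = 1283. HB_4(1283) = 4^(4 + 1) + 4^4 + 3. Bump = 18753. G_3 = 18752.
G_3 = 18752. HB_5(18752) = 5^(5 + 1) + 5^5 + 2. Bump = 326594. G_4 = 326593.
G_4 = 326593. HB_6(326593) = 6^(6 + 1) + 6^6 + 1. Bump = 6588345. G_5 = 6588344.
G_5 = 6588344. HB_7(6588344) = 7^(7 + 1) + 7^7. Bump = 150994944. G_6 = 150994943.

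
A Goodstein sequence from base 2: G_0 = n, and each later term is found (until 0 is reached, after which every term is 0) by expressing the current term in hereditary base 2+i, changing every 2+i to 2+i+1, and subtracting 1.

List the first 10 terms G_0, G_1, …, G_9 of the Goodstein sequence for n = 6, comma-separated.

6, 29, 257, 3125, 46655, 98039, 187243, 332147, 555551, 885775

G_0=6  [base 2] 2^2 + 2  →[2↦3]→  3^3 + 3 = 30  −1 ⇒ G_1=29
G_1=29  [base 3] 3^3 + 2  →[3↦4]→  4^4 + 2 = 258  −1 ⇒ G_2=257
G_2=257  [base 4] 4^4 + 1  →[4↦5]→  5^5 + 1 = 3126  −1 ⇒ G_3=3125
G_3=3125  [base 5] 5^5  →[5↦6]→  6^6 = 46656  −1 ⇒ G_4=46655
G_4=46655  [base 6] 5·6^5 + 5·6^4 + 5·6^3 + 5·6^2 + 5·6 + 5  →[6↦7]→  5·7^5 + 5·7^4 + 5·7^3 + 5·7^2 + 5·7 + 5 = 98040  −1 ⇒ G_5=98039
G_5=98039  [base 7] 5·7^5 + 5·7^4 + 5·7^3 + 5·7^2 + 5·7 + 4  →[7↦8]→  5·8^5 + 5·8^4 + 5·8^3 + 5·8^2 + 5·8 + 4 = 187244  −1 ⇒ G_6=187243
G_6=187243  [base 8] 5·8^5 + 5·8^4 + 5·8^3 + 5·8^2 + 5·8 + 3  →[8↦9]→  5·9^5 + 5·9^4 + 5·9^3 + 5·9^2 + 5·9 + 3 = 332148  −1 ⇒ G_7=332147
G_7=332147  [base 9] 5·9^5 + 5·9^4 + 5·9^3 + 5·9^2 + 5·9 + 2  →[9↦10]→  5·10^5 + 5·10^4 + 5·10^3 + 5·10^2 + 5·10 + 2 = 555552  −1 ⇒ G_8=555551
G_8=555551  [base 10] 5·10^5 + 5·10^4 + 5·10^3 + 5·10^2 + 5·10 + 1  →[10↦11]→  5·11^5 + 5·11^4 + 5·11^3 + 5·11^2 + 5·11 + 1 = 885776  −1 ⇒ G_9=885775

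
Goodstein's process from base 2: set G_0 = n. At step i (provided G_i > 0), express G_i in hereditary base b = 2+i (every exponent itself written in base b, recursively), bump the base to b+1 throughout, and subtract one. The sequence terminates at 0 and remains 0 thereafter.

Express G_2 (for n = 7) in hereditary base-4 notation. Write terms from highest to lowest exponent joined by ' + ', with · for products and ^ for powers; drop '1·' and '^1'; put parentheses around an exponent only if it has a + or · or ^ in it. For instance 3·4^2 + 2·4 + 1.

4^4 + 3

i=0: 7 = 2^2 + 2 + 1 (b=2); 2→3: 3^3 + 3 + 1 = 31; 31−1 = 30
i=1: 30 = 3^3 + 3 (b=3); 3→4: 4^4 + 4 = 260; 260−1 = 259
i=2: 259 = 4^4 + 3 (b=4); 4→5: 5^5 + 3 = 3128; 3128−1 = 3127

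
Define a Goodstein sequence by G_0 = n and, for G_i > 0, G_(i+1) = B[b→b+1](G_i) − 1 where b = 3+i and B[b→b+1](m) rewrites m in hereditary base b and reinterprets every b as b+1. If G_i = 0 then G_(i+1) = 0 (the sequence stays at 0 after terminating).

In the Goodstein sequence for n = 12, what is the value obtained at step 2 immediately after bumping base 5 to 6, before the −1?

12 —HB3→ 3^2 + 3 —bump→ 4^2 + 4 = 20 —(−1)→ 19
19 —HB4→ 4^2 + 3 —bump→ 5^2 + 3 = 28 —(−1)→ 27

38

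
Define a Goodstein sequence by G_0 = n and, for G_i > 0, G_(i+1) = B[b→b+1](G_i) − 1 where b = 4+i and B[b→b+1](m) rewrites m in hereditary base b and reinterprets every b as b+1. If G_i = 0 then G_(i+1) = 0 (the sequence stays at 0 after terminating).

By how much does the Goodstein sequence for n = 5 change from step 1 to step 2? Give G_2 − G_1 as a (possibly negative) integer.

base 4: 5 = 4 + 1; at 5: 5 + 1 = 6; next = 5
base 5: 5 = 5; at 6: 6 = 6; next = 5

0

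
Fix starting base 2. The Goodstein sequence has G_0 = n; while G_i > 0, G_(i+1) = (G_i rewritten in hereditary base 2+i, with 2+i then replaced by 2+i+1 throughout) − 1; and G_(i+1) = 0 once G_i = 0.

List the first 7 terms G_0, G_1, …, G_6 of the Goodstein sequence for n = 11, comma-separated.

G_0=11  [base 2] 2^(2 + 1) + 2 + 1  →[2↦3]→  3^(3 + 1) + 3 + 1 = 85  −1 ⇒ G_1=84
G_1=84  [base 3] 3^(3 + 1) + 3  →[3↦4]→  4^(4 + 1) + 4 = 1028  −1 ⇒ G_2=1027
G_2=1027  [base 4] 4^(4 + 1) + 3  →[4↦5]→  5^(5 + 1) + 3 = 15628  −1 ⇒ G_3=15627
G_3=15627  [base 5] 5^(5 + 1) + 2  →[5↦6]→  6^(6 + 1) + 2 = 279938  −1 ⇒ G_4=279937
G_4=279937  [base 6] 6^(6 + 1) + 1  →[6↦7]→  7^(7 + 1) + 1 = 5764802  −1 ⇒ G_5=5764801
G_5=5764801  [base 7] 7^(7 + 1)  →[7↦8]→  8^(8 + 1) = 134217728  −1 ⇒ G_6=134217727

11, 84, 1027, 15627, 279937, 5764801, 134217727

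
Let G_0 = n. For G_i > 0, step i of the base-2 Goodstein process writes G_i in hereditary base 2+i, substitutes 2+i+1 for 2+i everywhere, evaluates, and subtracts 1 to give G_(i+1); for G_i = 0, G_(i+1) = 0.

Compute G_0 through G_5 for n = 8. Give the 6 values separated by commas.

8, 80, 553, 6310, 93395, 1647195

G_0=8  [base 2] 2^(2 + 1)  →[2↦3]→  3^(3 + 1) = 81  −1 ⇒ G_1=80
G_1=80  [base 3] 2·3^3 + 2·3^2 + 2·3 + 2  →[3↦4]→  2·4^4 + 2·4^2 + 2·4 + 2 = 554  −1 ⇒ G_2=553
G_2=553  [base 4] 2·4^4 + 2·4^2 + 2·4 + 1  →[4↦5]→  2·5^5 + 2·5^2 + 2·5 + 1 = 6311  −1 ⇒ G_3=6310
G_3=6310  [base 5] 2·5^5 + 2·5^2 + 2·5  →[5↦6]→  2·6^6 + 2·6^2 + 2·6 = 93396  −1 ⇒ G_4=93395
G_4=93395  [base 6] 2·6^6 + 2·6^2 + 6 + 5  →[6↦7]→  2·7^7 + 2·7^2 + 7 + 5 = 1647196  −1 ⇒ G_5=1647195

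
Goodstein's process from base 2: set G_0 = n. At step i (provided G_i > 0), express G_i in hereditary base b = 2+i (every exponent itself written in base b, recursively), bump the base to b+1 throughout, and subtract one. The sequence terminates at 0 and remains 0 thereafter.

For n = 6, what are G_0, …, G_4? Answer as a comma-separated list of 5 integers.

6, 29, 257, 3125, 46655

(0) 6|_2 = 2^2 + 2 ↦ 3^3 + 3|_3 = 30 ⇒ 29
(1) 29|_3 = 3^3 + 2 ↦ 4^4 + 2|_4 = 258 ⇒ 257
(2) 257|_4 = 4^4 + 1 ↦ 5^5 + 1|_5 = 3126 ⇒ 3125
(3) 3125|_5 = 5^5 ↦ 6^6|_6 = 46656 ⇒ 46655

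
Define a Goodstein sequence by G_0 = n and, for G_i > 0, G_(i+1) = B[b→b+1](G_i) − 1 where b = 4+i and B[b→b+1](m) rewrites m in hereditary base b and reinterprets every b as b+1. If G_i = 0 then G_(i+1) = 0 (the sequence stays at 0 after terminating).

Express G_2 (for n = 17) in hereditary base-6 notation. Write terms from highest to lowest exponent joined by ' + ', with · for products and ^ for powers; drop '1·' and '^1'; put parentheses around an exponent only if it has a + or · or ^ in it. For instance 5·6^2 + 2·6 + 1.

i=0: 17 = 4^2 + 1 (b=4); 4→5: 5^2 + 1 = 26; 26−1 = 25
i=1: 25 = 5^2 (b=5); 5→6: 6^2 = 36; 36−1 = 35
i=2: 35 = 5·6 + 5 (b=6); 6→7: 5·7 + 5 = 40; 40−1 = 39

5·6 + 5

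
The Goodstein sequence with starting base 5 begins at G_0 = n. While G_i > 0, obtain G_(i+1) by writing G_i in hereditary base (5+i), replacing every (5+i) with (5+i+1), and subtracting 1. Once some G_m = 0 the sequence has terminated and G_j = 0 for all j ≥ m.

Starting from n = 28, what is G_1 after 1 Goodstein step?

G_0 = 28. HB_5(28) = 5^2 + 3. Bump = 39. G_1 = 38.
G_1 = 38. HB_6(38) = 6^2 + 2. Bump = 51. G_2 = 50.

38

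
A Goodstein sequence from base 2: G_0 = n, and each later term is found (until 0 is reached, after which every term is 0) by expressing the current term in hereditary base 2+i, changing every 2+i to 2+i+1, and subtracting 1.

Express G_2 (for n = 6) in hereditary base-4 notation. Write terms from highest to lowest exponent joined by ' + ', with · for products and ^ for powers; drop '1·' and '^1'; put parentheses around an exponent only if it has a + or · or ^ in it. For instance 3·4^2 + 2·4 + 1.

G_0 = 6. HB_2(6) = 2^2 + 2. Bump = 30. G_1 = 29.
G_1 = 29. HB_3(29) = 3^3 + 2. Bump = 258. G_2 = 257.
G_2 = 257. HB_4(257) = 4^4 + 1. Bump = 3126. G_3 = 3125.

4^4 + 1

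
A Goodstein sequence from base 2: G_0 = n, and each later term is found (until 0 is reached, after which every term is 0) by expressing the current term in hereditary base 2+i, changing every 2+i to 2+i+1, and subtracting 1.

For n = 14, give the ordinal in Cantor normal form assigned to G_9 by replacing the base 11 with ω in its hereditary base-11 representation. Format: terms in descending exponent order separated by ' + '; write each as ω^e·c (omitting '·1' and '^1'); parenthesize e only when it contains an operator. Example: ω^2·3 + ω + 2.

ω^(ω + 1) + ω^5·5 + ω^4·5 + ω^3·5 + ω^2·5 + ω·5

base 2: 14 = 2^(2 + 1) + 2^2 + 2; at 3: 3^(3 + 1) + 3^3 + 3 = 111; next = 110
base 3: 110 = 3^(3 + 1) + 3^3 + 2; at 4: 4^(4 + 1) + 4^4 + 2 = 1282; next = 1281
base 4: 1281 = 4^(4 + 1) + 4^4 + 1; at 5: 5^(5 + 1) + 5^5 + 1 = 18751; next = 18750
base 5: 18750 = 5^(5 + 1) + 5^5; at 6: 6^(6 + 1) + 6^6 = 326592; next = 326591
base 6: 326591 = 6^(6 + 1) + 5·6^5 + 5·6^4 + 5·6^3 + 5·6^2 + 5·6 + 5; at 7: 7^(7 + 1) + 5·7^5 + 5·7^4 + 5·7^3 + 5·7^2 + 5·7 + 5 = 5862841; next = 5862840
base 7: 5862840 = 7^(7 + 1) + 5·7^5 + 5·7^4 + 5·7^3 + 5·7^2 + 5·7 + 4; at 8: 8^(8 + 1) + 5·8^5 + 5·8^4 + 5·8^3 + 5·8^2 + 5·8 + 4 = 134404972; next = 134404971
base 8: 134404971 = 8^(8 + 1) + 5·8^5 + 5·8^4 + 5·8^3 + 5·8^2 + 5·8 + 3; at 9: 9^(9 + 1) + 5·9^5 + 5·9^4 + 5·9^3 + 5·9^2 + 5·9 + 3 = 3487116549; next = 3487116548
base 9: 3487116548 = 9^(9 + 1) + 5·9^5 + 5·9^4 + 5·9^3 + 5·9^2 + 5·9 + 2; at 10: 10^(10 + 1) + 5·10^5 + 5·10^4 + 5·10^3 + 5·10^2 + 5·10 + 2 = 100000555552; next = 100000555551
base 10: 100000555551 = 10^(10 + 1) + 5·10^5 + 5·10^4 + 5·10^3 + 5·10^2 + 5·10 + 1; at 11: 11^(11 + 1) + 5·11^5 + 5·11^4 + 5·11^3 + 5·11^2 + 5·11 + 1 = 3138429262497; next = 3138429262496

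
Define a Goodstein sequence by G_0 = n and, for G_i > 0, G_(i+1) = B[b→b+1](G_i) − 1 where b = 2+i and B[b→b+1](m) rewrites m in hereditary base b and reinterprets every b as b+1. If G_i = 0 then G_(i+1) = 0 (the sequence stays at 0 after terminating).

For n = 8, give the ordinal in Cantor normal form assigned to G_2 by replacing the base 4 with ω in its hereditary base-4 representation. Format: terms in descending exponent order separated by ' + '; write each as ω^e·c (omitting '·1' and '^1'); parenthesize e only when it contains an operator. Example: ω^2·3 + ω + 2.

G_0=8  [base 2] 2^(2 + 1)  →[2↦3]→  3^(3 + 1) = 81  −1 ⇒ G_1=80
G_1=80  [base 3] 2·3^3 + 2·3^2 + 2·3 + 2  →[3↦4]→  2·4^4 + 2·4^2 + 2·4 + 2 = 554  −1 ⇒ G_2=553
G_2=553  [base 4] 2·4^4 + 2·4^2 + 2·4 + 1  →[4↦5]→  2·5^5 + 2·5^2 + 2·5 + 1 = 6311  −1 ⇒ G_3=6310

ω^ω·2 + ω^2·2 + ω·2 + 1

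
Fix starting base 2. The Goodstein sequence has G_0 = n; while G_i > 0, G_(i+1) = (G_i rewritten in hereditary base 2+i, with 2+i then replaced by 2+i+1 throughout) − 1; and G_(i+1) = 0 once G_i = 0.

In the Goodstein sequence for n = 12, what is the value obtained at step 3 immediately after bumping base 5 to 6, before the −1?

280020

step 0: 12 = 2^(2 + 1) + 2^2; sub 3 for 2: 3^(3 + 1) + 3^3; = 108; G_1 = 108−1 = 107
step 1: 107 = 3^(3 + 1) + 2·3^2 + 2·3 + 2; sub 4 for 3: 4^(4 + 1) + 2·4^2 + 2·4 + 2; = 1066; G_2 = 1066−1 = 1065
step 2: 1065 = 4^(4 + 1) + 2·4^2 + 2·4 + 1; sub 5 for 4: 5^(5 + 1) + 2·5^2 + 2·5 + 1; = 15686; G_3 = 15686−1 = 15685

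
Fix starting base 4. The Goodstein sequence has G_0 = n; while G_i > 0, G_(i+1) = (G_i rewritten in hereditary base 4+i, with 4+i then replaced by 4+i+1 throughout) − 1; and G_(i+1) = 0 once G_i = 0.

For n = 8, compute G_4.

9

(0) 8|_4 = 2·4 ↦ 2·5|_5 = 10 ⇒ 9
(1) 9|_5 = 5 + 4 ↦ 6 + 4|_6 = 10 ⇒ 9
(2) 9|_6 = 6 + 3 ↦ 7 + 3|_7 = 10 ⇒ 9
(3) 9|_7 = 7 + 2 ↦ 8 + 2|_8 = 10 ⇒ 9
(4) 9|_8 = 8 + 1 ↦ 9 + 1|_9 = 10 ⇒ 9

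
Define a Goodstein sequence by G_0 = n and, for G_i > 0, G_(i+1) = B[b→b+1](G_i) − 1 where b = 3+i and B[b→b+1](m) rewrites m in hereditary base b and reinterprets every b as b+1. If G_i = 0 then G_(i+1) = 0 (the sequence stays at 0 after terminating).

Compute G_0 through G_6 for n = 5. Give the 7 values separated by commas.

5, 5, 5, 5, 4, 3, 2

5 —HB3→ 3 + 2 —bump→ 4 + 2 = 6 —(−1)→ 5
5 —HB4→ 4 + 1 —bump→ 5 + 1 = 6 —(−1)→ 5
5 —HB5→ 5 —bump→ 6 = 6 —(−1)→ 5
5 —HB6→ 5 —bump→ 5 = 5 —(−1)→ 4
4 —HB7→ 4 —bump→ 4 = 4 —(−1)→ 3
3 —HB8→ 3 —bump→ 3 = 3 —(−1)→ 2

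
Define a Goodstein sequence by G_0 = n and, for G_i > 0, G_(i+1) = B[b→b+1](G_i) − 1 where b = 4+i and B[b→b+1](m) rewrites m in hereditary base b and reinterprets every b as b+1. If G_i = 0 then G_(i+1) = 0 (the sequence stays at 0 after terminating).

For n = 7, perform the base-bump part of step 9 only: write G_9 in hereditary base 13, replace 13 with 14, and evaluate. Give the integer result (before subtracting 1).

2

base 4: 7 = 4 + 3; at 5: 5 + 3 = 8; next = 7
base 5: 7 = 5 + 2; at 6: 6 + 2 = 8; next = 7
base 6: 7 = 6 + 1; at 7: 7 + 1 = 8; next = 7
base 7: 7 = 7; at 8: 8 = 8; next = 7
base 8: 7 = 7; at 9: 7 = 7; next = 6
base 9: 6 = 6; at 10: 6 = 6; next = 5
base 10: 5 = 5; at 11: 5 = 5; next = 4
base 11: 4 = 4; at 12: 4 = 4; next = 3
base 12: 3 = 3; at 13: 3 = 3; next = 2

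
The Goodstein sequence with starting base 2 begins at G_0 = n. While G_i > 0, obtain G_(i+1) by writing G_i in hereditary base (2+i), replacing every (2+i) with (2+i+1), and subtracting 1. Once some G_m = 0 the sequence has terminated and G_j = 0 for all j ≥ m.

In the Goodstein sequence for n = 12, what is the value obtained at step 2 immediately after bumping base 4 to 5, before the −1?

base 2: 12 = 2^(2 + 1) + 2^2; at 3: 3^(3 + 1) + 3^3 = 108; next = 107
base 3: 107 = 3^(3 + 1) + 2·3^2 + 2·3 + 2; at 4: 4^(4 + 1) + 2·4^2 + 2·4 + 2 = 1066; next = 1065

15686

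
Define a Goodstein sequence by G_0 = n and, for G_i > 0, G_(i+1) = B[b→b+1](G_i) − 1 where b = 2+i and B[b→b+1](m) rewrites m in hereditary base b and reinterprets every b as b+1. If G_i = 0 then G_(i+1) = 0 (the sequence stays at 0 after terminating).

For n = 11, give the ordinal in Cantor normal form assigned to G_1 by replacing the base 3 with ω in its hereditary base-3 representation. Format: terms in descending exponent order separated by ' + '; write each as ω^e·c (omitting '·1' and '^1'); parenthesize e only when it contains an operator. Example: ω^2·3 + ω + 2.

i=0: 11 = 2^(2 + 1) + 2 + 1 (b=2); 2→3: 3^(3 + 1) + 3 + 1 = 85; 85−1 = 84
i=1: 84 = 3^(3 + 1) + 3 (b=3); 3→4: 4^(4 + 1) + 4 = 1028; 1028−1 = 1027

ω^(ω + 1) + ω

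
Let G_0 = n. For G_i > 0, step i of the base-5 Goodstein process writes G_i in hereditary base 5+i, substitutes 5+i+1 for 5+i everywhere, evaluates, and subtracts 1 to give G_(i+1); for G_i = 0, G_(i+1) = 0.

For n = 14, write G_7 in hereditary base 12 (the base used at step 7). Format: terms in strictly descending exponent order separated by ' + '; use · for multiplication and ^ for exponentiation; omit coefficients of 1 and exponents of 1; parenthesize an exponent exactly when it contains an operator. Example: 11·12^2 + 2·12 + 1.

G_0=14  [base 5] 2·5 + 4  →[5↦6]→  2·6 + 4 = 16  −1 ⇒ G_1=15
G_1=15  [base 6] 2·6 + 3  →[6↦7]→  2·7 + 3 = 17  −1 ⇒ G_2=16
G_2=16  [base 7] 2·7 + 2  →[7↦8]→  2·8 + 2 = 18  −1 ⇒ G_3=17
G_3=17  [base 8] 2·8 + 1  →[8↦9]→  2·9 + 1 = 19  −1 ⇒ G_4=18
G_4=18  [base 9] 2·9  →[9↦10]→  2·10 = 20  −1 ⇒ G_5=19
G_5=19  [base 10] 10 + 9  →[10↦11]→  11 + 9 = 20  −1 ⇒ G_6=19
G_6=19  [base 11] 11 + 8  →[11↦12]→  12 + 8 = 20  −1 ⇒ G_7=19
G_7=19  [base 12] 12 + 7  →[12↦13]→  13 + 7 = 20  −1 ⇒ G_8=19

12 + 7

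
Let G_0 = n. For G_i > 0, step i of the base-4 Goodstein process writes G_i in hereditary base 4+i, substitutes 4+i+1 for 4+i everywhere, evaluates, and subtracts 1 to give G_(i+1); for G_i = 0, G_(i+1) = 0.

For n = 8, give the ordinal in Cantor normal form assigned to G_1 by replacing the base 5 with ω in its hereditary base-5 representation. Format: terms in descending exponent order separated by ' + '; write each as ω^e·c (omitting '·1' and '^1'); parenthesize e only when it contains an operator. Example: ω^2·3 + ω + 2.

ω + 4

[0] 8 ≡ 2·4 (base 4). Lift 5: 10. −1: 9.
[1] 9 ≡ 5 + 4 (base 5). Lift 6: 10. −1: 9.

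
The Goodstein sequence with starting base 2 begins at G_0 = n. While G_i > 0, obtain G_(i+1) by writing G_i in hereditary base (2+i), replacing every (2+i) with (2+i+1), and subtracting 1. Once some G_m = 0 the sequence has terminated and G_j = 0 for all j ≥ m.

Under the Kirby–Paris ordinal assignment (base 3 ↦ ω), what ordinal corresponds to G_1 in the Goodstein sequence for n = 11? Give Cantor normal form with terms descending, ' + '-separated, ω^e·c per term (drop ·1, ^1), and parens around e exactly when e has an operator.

ω^(ω + 1) + ω

step 0: 11 = 2^(2 + 1) + 2 + 1; sub 3 for 2: 3^(3 + 1) + 3 + 1; = 85; G_1 = 85−1 = 84
step 1: 84 = 3^(3 + 1) + 3; sub 4 for 3: 4^(4 + 1) + 4; = 1028; G_2 = 1028−1 = 1027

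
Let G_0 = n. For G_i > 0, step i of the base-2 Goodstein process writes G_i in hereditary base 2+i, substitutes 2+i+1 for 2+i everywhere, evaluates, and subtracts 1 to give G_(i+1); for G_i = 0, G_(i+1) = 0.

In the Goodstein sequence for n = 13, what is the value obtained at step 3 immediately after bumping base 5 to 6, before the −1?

280712

step 0: 13 = 2^(2 + 1) + 2^2 + 1; sub 3 for 2: 3^(3 + 1) + 3^3 + 1; = 109; G_1 = 109−1 = 108
step 1: 108 = 3^(3 + 1) + 3^3; sub 4 for 3: 4^(4 + 1) + 4^4; = 1280; G_2 = 1280−1 = 1279
step 2: 1279 = 4^(4 + 1) + 3·4^3 + 3·4^2 + 3·4 + 3; sub 5 for 4: 5^(5 + 1) + 3·5^3 + 3·5^2 + 3·5 + 3; = 16093; G_3 = 16093−1 = 16092
step 3: 16092 = 5^(5 + 1) + 3·5^3 + 3·5^2 + 3·5 + 2; sub 6 for 5: 6^(6 + 1) + 3·6^3 + 3·6^2 + 3·6 + 2; = 280712; G_4 = 280712−1 = 280711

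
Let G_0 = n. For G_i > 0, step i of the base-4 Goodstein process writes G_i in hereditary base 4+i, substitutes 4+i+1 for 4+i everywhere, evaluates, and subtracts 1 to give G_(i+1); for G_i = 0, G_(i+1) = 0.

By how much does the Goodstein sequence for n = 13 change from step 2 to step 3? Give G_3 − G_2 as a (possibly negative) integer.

1

i=0: 13 = 3·4 + 1 (b=4); 4→5: 3·5 + 1 = 16; 16−1 = 15
i=1: 15 = 3·5 (b=5); 5→6: 3·6 = 18; 18−1 = 17
i=2: 17 = 2·6 + 5 (b=6); 6→7: 2·7 + 5 = 19; 19−1 = 18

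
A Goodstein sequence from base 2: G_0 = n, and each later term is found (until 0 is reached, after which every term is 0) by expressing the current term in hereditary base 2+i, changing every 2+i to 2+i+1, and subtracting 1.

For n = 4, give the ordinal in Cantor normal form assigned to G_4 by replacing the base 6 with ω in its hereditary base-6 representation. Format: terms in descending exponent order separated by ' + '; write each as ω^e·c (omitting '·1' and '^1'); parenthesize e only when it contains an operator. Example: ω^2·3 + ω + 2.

step 0: 4 = 2^2; sub 3 for 2: 3^3; = 27; G_1 = 27−1 = 26
step 1: 26 = 2·3^2 + 2·3 + 2; sub 4 for 3: 2·4^2 + 2·4 + 2; = 42; G_2 = 42−1 = 41
step 2: 41 = 2·4^2 + 2·4 + 1; sub 5 for 4: 2·5^2 + 2·5 + 1; = 61; G_3 = 61−1 = 60
step 3: 60 = 2·5^2 + 2·5; sub 6 for 5: 2·6^2 + 2·6; = 84; G_4 = 84−1 = 83
step 4: 83 = 2·6^2 + 6 + 5; sub 7 for 6: 2·7^2 + 7 + 5; = 110; G_5 = 110−1 = 109

ω^2·2 + ω + 5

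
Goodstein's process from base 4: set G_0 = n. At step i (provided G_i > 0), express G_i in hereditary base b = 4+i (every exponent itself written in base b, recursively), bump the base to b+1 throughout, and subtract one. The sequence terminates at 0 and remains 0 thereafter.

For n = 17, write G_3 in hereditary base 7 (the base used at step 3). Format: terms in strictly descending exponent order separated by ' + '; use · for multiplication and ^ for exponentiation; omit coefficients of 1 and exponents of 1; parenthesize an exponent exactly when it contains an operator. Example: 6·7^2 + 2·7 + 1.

5·7 + 4

G_0 = 17. HB_4(17) = 4^2 + 1. Bump = 26. G_1 = 25.
G_1 = 25. HB_5(25) = 5^2. Bump = 36. G_2 = 35.
G_2 = 35. HB_6(35) = 5·6 + 5. Bump = 40. G_3 = 39.
G_3 = 39. HB_7(39) = 5·7 + 4. Bump = 44. G_4 = 43.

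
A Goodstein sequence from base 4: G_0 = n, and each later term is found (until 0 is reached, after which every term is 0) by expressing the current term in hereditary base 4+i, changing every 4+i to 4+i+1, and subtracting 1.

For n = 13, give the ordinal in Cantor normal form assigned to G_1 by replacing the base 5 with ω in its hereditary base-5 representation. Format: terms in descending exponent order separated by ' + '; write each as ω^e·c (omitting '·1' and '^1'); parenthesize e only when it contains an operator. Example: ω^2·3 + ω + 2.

ω·3

G_0=13  [base 4] 3·4 + 1  →[4↦5]→  3·5 + 1 = 16  −1 ⇒ G_1=15
G_1=15  [base 5] 3·5  →[5↦6]→  3·6 = 18  −1 ⇒ G_2=17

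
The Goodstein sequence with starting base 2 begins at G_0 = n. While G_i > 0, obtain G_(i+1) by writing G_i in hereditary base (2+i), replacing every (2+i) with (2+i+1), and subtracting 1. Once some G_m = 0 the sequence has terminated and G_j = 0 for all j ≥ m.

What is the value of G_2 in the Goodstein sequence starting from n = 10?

1025

[0] 10 ≡ 2^(2 + 1) + 2 (base 2). Lift 3: 84. −1: 83.
[1] 83 ≡ 3^(3 + 1) + 2 (base 3). Lift 4: 1026. −1: 1025.
[2] 1025 ≡ 4^(4 + 1) + 1 (base 4). Lift 5: 15626. −1: 15625.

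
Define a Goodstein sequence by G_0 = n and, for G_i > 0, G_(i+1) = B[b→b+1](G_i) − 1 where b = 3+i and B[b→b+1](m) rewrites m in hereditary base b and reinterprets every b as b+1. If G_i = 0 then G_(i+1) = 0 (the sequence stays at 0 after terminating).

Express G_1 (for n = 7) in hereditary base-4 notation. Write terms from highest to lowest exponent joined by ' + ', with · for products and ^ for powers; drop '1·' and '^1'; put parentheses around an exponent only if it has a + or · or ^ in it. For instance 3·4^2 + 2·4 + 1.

7 —HB3→ 2·3 + 1 —bump→ 2·4 + 1 = 9 —(−1)→ 8
8 —HB4→ 2·4 —bump→ 2·5 = 10 —(−1)→ 9

2·4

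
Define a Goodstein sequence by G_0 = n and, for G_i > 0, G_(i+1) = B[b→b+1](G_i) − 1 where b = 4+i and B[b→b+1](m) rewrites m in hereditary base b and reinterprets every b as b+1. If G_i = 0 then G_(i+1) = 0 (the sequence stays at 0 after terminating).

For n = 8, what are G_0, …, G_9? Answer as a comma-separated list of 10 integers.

8, 9, 9, 9, 9, 9, 9, 8, 7, 6

step 0: 8 = 2·4; sub 5 for 4: 2·5; = 10; G_1 = 10−1 = 9
step 1: 9 = 5 + 4; sub 6 for 5: 6 + 4; = 10; G_2 = 10−1 = 9
step 2: 9 = 6 + 3; sub 7 for 6: 7 + 3; = 10; G_3 = 10−1 = 9
step 3: 9 = 7 + 2; sub 8 for 7: 8 + 2; = 10; G_4 = 10−1 = 9
step 4: 9 = 8 + 1; sub 9 for 8: 9 + 1; = 10; G_5 = 10−1 = 9
step 5: 9 = 9; sub 10 for 9: 10; = 10; G_6 = 10−1 = 9
step 6: 9 = 9; sub 11 for 10: 9; = 9; G_7 = 9−1 = 8
step 7: 8 = 8; sub 12 for 11: 8; = 8; G_8 = 8−1 = 7
step 8: 7 = 7; sub 13 for 12: 7; = 7; G_9 = 7−1 = 6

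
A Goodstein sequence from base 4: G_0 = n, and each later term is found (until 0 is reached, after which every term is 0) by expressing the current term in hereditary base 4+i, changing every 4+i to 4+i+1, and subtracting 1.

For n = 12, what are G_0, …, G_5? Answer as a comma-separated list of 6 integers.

12, 14, 15, 16, 17, 18

(0) 12|_4 = 3·4 ↦ 3·5|_5 = 15 ⇒ 14
(1) 14|_5 = 2·5 + 4 ↦ 2·6 + 4|_6 = 16 ⇒ 15
(2) 15|_6 = 2·6 + 3 ↦ 2·7 + 3|_7 = 17 ⇒ 16
(3) 16|_7 = 2·7 + 2 ↦ 2·8 + 2|_8 = 18 ⇒ 17
(4) 17|_8 = 2·8 + 1 ↦ 2·9 + 1|_9 = 19 ⇒ 18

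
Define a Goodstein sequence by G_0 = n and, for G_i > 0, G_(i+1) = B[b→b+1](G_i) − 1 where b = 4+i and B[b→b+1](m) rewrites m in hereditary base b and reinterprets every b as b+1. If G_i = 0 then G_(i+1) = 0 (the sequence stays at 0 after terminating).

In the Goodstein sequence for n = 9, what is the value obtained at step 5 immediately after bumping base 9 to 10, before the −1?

12

9 —HB4→ 2·4 + 1 —bump→ 2·5 + 1 = 11 —(−1)→ 10
10 —HB5→ 2·5 —bump→ 2·6 = 12 —(−1)→ 11
11 —HB6→ 6 + 5 —bump→ 7 + 5 = 12 —(−1)→ 11
11 —HB7→ 7 + 4 —bump→ 8 + 4 = 12 —(−1)→ 11
11 —HB8→ 8 + 3 —bump→ 9 + 3 = 12 —(−1)→ 11
11 —HB9→ 9 + 2 —bump→ 10 + 2 = 12 —(−1)→ 11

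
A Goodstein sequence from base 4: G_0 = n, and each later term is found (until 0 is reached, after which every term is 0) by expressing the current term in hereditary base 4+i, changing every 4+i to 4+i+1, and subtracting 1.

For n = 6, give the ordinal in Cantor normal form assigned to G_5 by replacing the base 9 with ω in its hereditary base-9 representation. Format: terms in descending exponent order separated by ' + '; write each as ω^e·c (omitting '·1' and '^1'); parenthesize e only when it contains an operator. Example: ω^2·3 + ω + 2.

G_0=6  [base 4] 4 + 2  →[4↦5]→  5 + 2 = 7  −1 ⇒ G_1=6
G_1=6  [base 5] 5 + 1  →[5↦6]→  6 + 1 = 7  −1 ⇒ G_2=6
G_2=6  [base 6] 6  →[6↦7]→  7 = 7  −1 ⇒ G_3=6
G_3=6  [base 7] 6  →[7↦8]→  6 = 6  −1 ⇒ G_4=5
G_4=5  [base 8] 5  →[8↦9]→  5 = 5  −1 ⇒ G_5=4

4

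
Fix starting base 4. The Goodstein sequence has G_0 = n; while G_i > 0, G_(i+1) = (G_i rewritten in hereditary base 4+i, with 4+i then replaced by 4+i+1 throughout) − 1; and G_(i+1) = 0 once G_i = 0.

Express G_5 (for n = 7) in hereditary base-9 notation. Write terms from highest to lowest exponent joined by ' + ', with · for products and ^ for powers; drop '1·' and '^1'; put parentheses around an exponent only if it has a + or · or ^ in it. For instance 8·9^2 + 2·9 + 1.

6

step 0: 7 = 4 + 3; sub 5 for 4: 5 + 3; = 8; G_1 = 8−1 = 7
step 1: 7 = 5 + 2; sub 6 for 5: 6 + 2; = 8; G_2 = 8−1 = 7
step 2: 7 = 6 + 1; sub 7 for 6: 7 + 1; = 8; G_3 = 8−1 = 7
step 3: 7 = 7; sub 8 for 7: 8; = 8; G_4 = 8−1 = 7
step 4: 7 = 7; sub 9 for 8: 7; = 7; G_5 = 7−1 = 6
step 5: 6 = 6; sub 10 for 9: 6; = 6; G_6 = 6−1 = 5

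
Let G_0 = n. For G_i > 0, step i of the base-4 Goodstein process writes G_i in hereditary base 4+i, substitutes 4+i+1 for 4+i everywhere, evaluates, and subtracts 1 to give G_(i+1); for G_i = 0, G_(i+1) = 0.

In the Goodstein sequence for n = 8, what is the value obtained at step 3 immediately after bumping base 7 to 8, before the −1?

10

(0) 8|_4 = 2·4 ↦ 2·5|_5 = 10 ⇒ 9
(1) 9|_5 = 5 + 4 ↦ 6 + 4|_6 = 10 ⇒ 9
(2) 9|_6 = 6 + 3 ↦ 7 + 3|_7 = 10 ⇒ 9
(3) 9|_7 = 7 + 2 ↦ 8 + 2|_8 = 10 ⇒ 9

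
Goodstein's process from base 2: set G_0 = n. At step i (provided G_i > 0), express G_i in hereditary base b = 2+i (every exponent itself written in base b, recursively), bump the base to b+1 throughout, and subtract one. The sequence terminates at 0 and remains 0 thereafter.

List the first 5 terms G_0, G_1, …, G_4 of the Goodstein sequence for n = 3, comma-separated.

3 —HB2→ 2 + 1 —bump→ 3 + 1 = 4 —(−1)→ 3
3 —HB3→ 3 —bump→ 4 = 4 —(−1)→ 3
3 —HB4→ 3 —bump→ 3 = 3 —(−1)→ 2
2 —HB5→ 2 —bump→ 2 = 2 —(−1)→ 1

3, 3, 3, 2, 1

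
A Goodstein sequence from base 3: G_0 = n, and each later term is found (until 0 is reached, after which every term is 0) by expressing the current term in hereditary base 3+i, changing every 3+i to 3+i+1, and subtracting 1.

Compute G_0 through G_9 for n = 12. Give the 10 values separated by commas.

12 —HB3→ 3^2 + 3 —bump→ 4^2 + 4 = 20 —(−1)→ 19
19 —HB4→ 4^2 + 3 —bump→ 5^2 + 3 = 28 —(−1)→ 27
27 —HB5→ 5^2 + 2 —bump→ 6^2 + 2 = 38 —(−1)→ 37
37 —HB6→ 6^2 + 1 —bump→ 7^2 + 1 = 50 —(−1)→ 49
49 —HB7→ 7^2 —bump→ 8^2 = 64 —(−1)→ 63
63 —HB8→ 7·8 + 7 —bump→ 7·9 + 7 = 70 —(−1)→ 69
69 —HB9→ 7·9 + 6 —bump→ 7·10 + 6 = 76 —(−1)→ 75
75 —HB10→ 7·10 + 5 —bump→ 7·11 + 5 = 82 —(−1)→ 81
81 —HB11→ 7·11 + 4 —bump→ 7·12 + 4 = 88 —(−1)→ 87

12, 19, 27, 37, 49, 63, 69, 75, 81, 87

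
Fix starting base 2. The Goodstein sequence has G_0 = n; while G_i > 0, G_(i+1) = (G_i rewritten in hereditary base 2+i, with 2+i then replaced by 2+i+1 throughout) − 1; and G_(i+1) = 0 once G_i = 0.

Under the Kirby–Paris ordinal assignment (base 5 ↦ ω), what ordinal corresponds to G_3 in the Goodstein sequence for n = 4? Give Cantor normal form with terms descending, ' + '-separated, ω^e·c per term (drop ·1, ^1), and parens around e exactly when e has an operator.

ω^2·2 + ω·2

step 0: 4 = 2^2; sub 3 for 2: 3^3; = 27; G_1 = 27−1 = 26
step 1: 26 = 2·3^2 + 2·3 + 2; sub 4 for 3: 2·4^2 + 2·4 + 2; = 42; G_2 = 42−1 = 41
step 2: 41 = 2·4^2 + 2·4 + 1; sub 5 for 4: 2·5^2 + 2·5 + 1; = 61; G_3 = 61−1 = 60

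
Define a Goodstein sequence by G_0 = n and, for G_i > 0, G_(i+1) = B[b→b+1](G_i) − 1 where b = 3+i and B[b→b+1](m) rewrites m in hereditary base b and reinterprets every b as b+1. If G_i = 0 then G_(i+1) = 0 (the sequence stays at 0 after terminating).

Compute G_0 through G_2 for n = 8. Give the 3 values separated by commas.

(0) 8|_3 = 2·3 + 2 ↦ 2·4 + 2|_4 = 10 ⇒ 9
(1) 9|_4 = 2·4 + 1 ↦ 2·5 + 1|_5 = 11 ⇒ 10

8, 9, 10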